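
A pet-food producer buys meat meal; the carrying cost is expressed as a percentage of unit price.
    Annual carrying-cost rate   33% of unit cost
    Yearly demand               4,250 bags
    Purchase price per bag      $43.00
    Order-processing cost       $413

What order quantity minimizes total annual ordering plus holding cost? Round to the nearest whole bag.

497 bags

Holding cost per bag per year: H = 33% × $43 = $14.1900
EOQ = √(2DS/H) = √(2 × 4,250 × 413 / 14.19)
    = √(247,392.53) ≈ 497.39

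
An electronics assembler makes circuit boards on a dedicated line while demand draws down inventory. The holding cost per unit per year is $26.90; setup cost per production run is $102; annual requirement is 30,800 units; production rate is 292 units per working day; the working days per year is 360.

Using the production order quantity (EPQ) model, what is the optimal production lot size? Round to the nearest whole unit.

d = 30,800/360 = 85.5556 units/day;  effective holding cost H(1 − d/p) = 26.9·(1 − 85.5556/292) = 19.01834
Q* = √(2DS / H_eff) = √(2·30,800·102 / 19.01834) ≈ 574.78

575 units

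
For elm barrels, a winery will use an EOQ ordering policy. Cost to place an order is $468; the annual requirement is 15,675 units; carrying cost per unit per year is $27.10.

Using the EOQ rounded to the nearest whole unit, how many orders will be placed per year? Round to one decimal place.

21.3 orders per year

2DS/H = 2·15,675·468/27.1 = 541,394.83
EOQ = √541,394.83 ≈ 735.80 → Q = 736
Orders per year = D/Q = 15,675 / 736 = 21.298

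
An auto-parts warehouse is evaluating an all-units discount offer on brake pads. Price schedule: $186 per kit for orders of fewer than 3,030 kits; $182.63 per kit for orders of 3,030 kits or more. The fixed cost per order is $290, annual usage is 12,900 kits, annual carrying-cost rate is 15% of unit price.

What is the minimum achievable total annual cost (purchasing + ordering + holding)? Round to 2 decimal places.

H₁ = 15%×$186 = $27.9000;  H₂ = 15%×$182.63 = $27.3945
EOQ₁ = √(2×12,900×290/27.9000) = 517.85  (< 3,030, feasible at tier 1)
EOQ₂ = √(2×12,900×290/27.3945) = 522.61  (< 3,030 → use Q = 3,030 at tier-2 price)
TC(tier 1 (EOQ₁), Q≈517.9) = $2,413,848.11
TC(tier 2, Q≈3,030.0) = $2,398,664.32
Minimum at tier 2: $2,398,664.32

$2,398,664.32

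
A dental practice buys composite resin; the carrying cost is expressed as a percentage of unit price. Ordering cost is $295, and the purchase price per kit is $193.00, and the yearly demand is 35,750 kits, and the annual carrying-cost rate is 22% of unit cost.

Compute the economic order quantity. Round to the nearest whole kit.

Holding cost per kit per year: H = 22% × $193 = $42.4600
2DS/H = 2·35,750·295/42.46 = 496,761.66
EOQ = √496,761.66 ≈ 704.81

705 kits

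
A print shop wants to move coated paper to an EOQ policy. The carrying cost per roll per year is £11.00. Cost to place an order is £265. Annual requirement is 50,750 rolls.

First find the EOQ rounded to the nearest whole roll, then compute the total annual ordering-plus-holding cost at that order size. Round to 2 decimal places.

2DS/H = 2·50,750·265/11 = 2,445,227.27
EOQ = √2,445,227.27 ≈ 1,563.72 → Q = 1,564 rolls
Orders/yr = 50,750/1,564 = 32.449; ordering cost = 32.449 × £265 = £8,598.95
Average inventory = 1,564/2 = 782; holding cost = 782 × £11 = £8,602.00
Total = £8,598.95 + £8,602.00 = £17,200.95

£17,200.95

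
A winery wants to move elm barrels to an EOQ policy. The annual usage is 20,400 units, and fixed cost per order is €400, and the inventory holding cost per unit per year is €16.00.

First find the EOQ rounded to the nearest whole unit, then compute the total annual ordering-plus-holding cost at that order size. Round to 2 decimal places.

Q* = √(2·D·S / H) = √(2·20,400·400 / 16) = √1,020,000.0 ≈ 1,009.95 → Q = 1,010 units
Orders/yr = 20,400/1,010 = 20.198; ordering cost = 20.198 × €400 = €8,079.21
Average inventory = 1,010/2 = 505; holding cost = 505 × €16 = €8,080.00
Total = €8,079.21 + €8,080.00 = €16,159.21

€16,159.21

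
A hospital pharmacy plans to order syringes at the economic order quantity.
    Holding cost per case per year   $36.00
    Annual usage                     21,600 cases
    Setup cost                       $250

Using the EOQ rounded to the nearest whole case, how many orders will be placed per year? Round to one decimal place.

Optimal lot size Q* = (2 × 21,600 × $250 / $36)^½ ≈ 547.72 → Q = 548
N = D/Q = 21,600/548 ≈ 39.416 orders/yr

39.4 orders per year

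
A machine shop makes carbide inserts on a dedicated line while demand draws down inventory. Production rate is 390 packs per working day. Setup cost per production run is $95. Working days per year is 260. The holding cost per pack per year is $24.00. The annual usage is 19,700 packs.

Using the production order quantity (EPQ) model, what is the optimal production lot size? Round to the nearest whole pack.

Daily demand d = 19,700/260 = 75.769; p = 390; 1 − d/p = 0.80572
EPQ = √(2DS / (H(1 − d/p)))
    = √(2 × 19,700 × 95 / (24 × 0.80572)) ≈ 439.96

440 packs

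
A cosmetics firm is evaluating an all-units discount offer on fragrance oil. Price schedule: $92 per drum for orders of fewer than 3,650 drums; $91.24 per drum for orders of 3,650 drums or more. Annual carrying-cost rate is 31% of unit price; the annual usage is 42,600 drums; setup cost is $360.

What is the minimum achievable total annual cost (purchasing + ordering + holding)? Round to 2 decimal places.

H₁ = 31%×$92 = $28.5200;  H₂ = 31%×$91.24 = $28.2844
EOQ₁ = √(2×42,600×360/28.5200) = 1,037.04  (< 3,650, feasible at tier 1)
EOQ₂ = √(2×42,600×360/28.2844) = 1,041.35  (< 3,650 → use Q = 3,650 at tier-2 price)
TC(tier 1 (EOQ₁), Q≈1,037.0) = $3,948,776.43
TC(tier 2, Q≈3,650.0) = $3,942,644.67
Minimum at tier 2: $3,942,644.67

$3,942,644.67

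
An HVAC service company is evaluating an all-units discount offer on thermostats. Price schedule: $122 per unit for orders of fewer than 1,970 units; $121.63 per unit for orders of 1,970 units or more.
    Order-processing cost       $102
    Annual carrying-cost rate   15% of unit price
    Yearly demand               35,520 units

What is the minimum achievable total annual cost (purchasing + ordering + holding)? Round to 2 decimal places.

H₁ = 15%×$122 = $18.3000;  H₂ = 15%×$121.63 = $18.2445
EOQ₁ = √(2×35,520×102/18.3000) = 629.25  (< 1,970, feasible at tier 1)
EOQ₂ = √(2×35,520×102/18.2445) = 630.21  (< 1,970 → use Q = 1,970 at tier-2 price)
TC(tier 1 (EOQ₁), Q≈629.3) = $4,344,955.35
TC(tier 2, Q≈1,970.0) = $4,340,107.54
Minimum at tier 2: $4,340,107.54

$4,340,107.54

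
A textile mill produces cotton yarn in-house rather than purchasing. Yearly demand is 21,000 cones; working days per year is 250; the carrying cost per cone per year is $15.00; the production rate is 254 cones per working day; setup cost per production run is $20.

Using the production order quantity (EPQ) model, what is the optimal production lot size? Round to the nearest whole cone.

289 cones

Daily demand d = 21,000/250 = 84.000; p = 254; 1 − d/p = 0.66929
EPQ = √(2DS / (H(1 − d/p)))
    = √(2 × 21,000 × 20 / (15 × 0.66929)) ≈ 289.26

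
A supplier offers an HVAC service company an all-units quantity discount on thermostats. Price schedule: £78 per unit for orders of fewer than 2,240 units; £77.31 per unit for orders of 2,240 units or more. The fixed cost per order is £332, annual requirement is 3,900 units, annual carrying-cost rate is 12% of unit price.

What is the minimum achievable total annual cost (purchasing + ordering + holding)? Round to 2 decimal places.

£309,123.28

H₁ = 12%×£78 = £9.3600;  H₂ = 12%×£77.31 = £9.2772
EOQ₁ = √(2×3,900×332/9.3600) = 525.99  (< 2,240, feasible at tier 1)
EOQ₂ = √(2×3,900×332/9.2772) = 528.33  (< 2,240 → use Q = 2,240 at tier-2 price)
TC(tier 1 (EOQ₁), Q≈526.0) = £309,123.28
TC(tier 2, Q≈2,240.0) = £312,477.50
Minimum at tier 1 (EOQ₁): £309,123.28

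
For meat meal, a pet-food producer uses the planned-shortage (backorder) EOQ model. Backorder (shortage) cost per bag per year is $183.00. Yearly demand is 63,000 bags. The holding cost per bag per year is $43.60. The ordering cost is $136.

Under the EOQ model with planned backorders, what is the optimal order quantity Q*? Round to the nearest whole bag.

698 bags

Basic EOQ = √(2·63,000·136/43.6) = 626.919
Backorder adjustment √((H+b)/b) = √((43.6+183)/183) = 1.1128
Q* = 626.919 × 1.1128 ≈ 697.62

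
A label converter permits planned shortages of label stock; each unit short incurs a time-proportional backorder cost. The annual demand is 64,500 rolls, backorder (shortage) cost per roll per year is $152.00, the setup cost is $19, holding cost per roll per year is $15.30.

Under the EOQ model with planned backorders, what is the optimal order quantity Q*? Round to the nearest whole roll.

Basic EOQ = √(2·64,500·19/15.3) = 400.245
Backorder adjustment √((H+b)/b) = √((15.3+152)/152) = 1.0491
Q* = 400.245 × 1.0491 ≈ 419.91

420 rolls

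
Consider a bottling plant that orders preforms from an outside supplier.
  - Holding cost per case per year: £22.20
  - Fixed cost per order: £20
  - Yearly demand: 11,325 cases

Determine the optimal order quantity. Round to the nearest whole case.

EOQ = √(2DS/H) = √(2 × 11,325 × 20 / 22.2)
    = √(20,405.41) ≈ 142.85

143 cases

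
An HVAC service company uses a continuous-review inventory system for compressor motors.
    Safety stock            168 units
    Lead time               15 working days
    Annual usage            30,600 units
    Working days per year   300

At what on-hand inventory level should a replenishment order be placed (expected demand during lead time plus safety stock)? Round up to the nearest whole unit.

1,698 units

Daily demand d = 30,600 / 300 = 102.000 units/day
Demand during lead time = 102.000 × 15 = 1,530.00
Reorder point = 1,530.00 + 168 = 1,698.00 → round up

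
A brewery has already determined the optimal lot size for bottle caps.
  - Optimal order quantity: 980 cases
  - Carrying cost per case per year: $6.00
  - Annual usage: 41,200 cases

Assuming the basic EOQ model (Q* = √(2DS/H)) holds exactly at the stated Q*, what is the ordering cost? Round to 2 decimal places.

Since Q* = (2DS/H)^½, squaring gives Q*²·H = 2DS.
S = Q²H / (2D) = 980² × 6 / (2 × 41,200) = 69.9320

$69.93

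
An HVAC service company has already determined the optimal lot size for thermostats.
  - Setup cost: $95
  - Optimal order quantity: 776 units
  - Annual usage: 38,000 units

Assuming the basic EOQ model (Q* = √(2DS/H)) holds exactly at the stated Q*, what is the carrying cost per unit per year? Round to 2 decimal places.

$11.99

From Q* = √(2DS/H) ⇒ Q*² = 2DS/H.
H = 2DS / Q² = 2 × 38,000 × 95 / 776² = 11.9899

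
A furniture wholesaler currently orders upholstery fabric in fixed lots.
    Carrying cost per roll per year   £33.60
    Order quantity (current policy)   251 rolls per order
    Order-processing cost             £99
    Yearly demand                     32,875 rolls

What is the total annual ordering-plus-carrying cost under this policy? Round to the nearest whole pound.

£17,183

Orders/yr = 32,875/251 = 130.976; ordering cost = 130.976 × £99 = £12,966.63
Average inventory = 251/2 = 125.5; holding cost = 125.5 × £33.6 = £4,216.80
Total = £12,966.63 + £4,216.80 = £17,183.43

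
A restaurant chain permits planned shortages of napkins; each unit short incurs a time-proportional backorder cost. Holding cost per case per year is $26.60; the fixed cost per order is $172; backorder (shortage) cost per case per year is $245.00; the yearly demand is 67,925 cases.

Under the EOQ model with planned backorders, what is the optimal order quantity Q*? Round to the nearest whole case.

Basic EOQ = √(2·67,925·172/26.6) = 937.245
Backorder adjustment √((H+b)/b) = √((26.6+245)/245) = 1.0529
Q* = 937.245 × 1.0529 ≈ 986.81

987 cases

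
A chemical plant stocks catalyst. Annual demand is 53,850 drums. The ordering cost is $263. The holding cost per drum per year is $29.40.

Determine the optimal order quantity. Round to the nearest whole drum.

982 drums

EOQ = √(2DS/H) = √(2 × 53,850 × 263 / 29.4)
    = √(963,438.78) ≈ 981.55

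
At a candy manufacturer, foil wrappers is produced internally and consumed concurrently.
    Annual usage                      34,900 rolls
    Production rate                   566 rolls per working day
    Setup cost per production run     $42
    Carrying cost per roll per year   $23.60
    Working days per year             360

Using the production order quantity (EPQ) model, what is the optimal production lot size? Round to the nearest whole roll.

387 rolls

Daily demand d = 34,900/360 = 96.944; p = 566; 1 − d/p = 0.82872
EPQ = √(2DS / (H(1 − d/p)))
    = √(2 × 34,900 × 42 / (23.6 × 0.82872)) ≈ 387.16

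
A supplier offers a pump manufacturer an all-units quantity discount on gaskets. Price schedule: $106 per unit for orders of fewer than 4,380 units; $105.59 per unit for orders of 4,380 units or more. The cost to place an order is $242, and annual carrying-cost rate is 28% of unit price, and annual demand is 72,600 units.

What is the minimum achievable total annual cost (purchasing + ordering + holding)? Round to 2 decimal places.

H₁ = 28%×$106 = $29.6800;  H₂ = 28%×$105.59 = $29.5652
EOQ₁ = √(2×72,600×242/29.6800) = 1,088.08  (< 4,380, feasible at tier 1)
EOQ₂ = √(2×72,600×242/29.5652) = 1,090.19  (< 4,380 → use Q = 4,380 at tier-2 price)
TC(tier 1 (EOQ₁), Q≈1,088.1) = $7,727,894.08
TC(tier 2, Q≈4,380.0) = $7,734,593.02
Minimum at tier 1 (EOQ₁): $7,727,894.08

$7,727,894.08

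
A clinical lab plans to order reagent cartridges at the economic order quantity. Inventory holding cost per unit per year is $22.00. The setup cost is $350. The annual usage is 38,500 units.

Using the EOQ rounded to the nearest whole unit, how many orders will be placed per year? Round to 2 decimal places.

EOQ = √(2DS/H) = √(2 × 38,500 × 350 / 22)
    = √(1,225,000.00) ≈ 1,106.80 → Q = 1,107
N = D/Q = 38,500/1,107 ≈ 34.779 orders/yr

34.78 orders per year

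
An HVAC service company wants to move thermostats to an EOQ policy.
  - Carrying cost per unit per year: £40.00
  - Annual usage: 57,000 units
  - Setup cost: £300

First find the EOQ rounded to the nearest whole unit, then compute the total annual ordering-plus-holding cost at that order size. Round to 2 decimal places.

£36,986.49

2DS/H = 2·57,000·300/40 = 855,000.00
EOQ = √855,000.00 ≈ 924.66 → Q = 925 units
Ordering: D/Q × S = 57,000/925 × £300 = £18,486.49
Holding:  Q/2 × H = 925/2 × £40 = £18,500.00
Total = £18,486.49 + £18,500.00 = £36,986.49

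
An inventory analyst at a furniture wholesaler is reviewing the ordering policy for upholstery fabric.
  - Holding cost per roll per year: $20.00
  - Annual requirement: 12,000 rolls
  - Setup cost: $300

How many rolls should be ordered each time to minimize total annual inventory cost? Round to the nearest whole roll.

600 rolls

Q* = √(2·D·S / H) = √(2·12,000·300 / 20) = √360,000.0 ≈ 600.00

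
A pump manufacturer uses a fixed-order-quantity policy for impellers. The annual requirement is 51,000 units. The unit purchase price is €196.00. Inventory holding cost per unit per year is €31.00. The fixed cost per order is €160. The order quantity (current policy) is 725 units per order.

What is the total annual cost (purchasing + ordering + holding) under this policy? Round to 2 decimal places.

€10,018,492.67

Annual ordering cost = (D/Q)·S = (51,000/725) × 160 = €11,255.17
Annual holding cost  = (Q/2)·H = (725/2) × 31 = €11,237.50
Purchase cost = D·C = 51,000 × 196 = €9,996,000.00
Total = €11,255.17 + €11,237.50 + €9,996,000.00 = €10,018,492.67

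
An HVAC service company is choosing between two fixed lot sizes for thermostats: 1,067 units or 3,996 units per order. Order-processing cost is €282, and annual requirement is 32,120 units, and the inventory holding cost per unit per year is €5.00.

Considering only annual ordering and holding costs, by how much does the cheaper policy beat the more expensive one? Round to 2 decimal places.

Annual cost at Q: ordering D·S/Q plus holding Q·H/2.
TC(1,067) = (32,120/1,067)×282 + (1,067/2)×5 = €11,156.57
TC(3,996) = (32,120/3,996)×282 + (3,996/2)×5 = €12,256.73
Lots of 1,067 are cheaper by €1,100.15.

€1,100.15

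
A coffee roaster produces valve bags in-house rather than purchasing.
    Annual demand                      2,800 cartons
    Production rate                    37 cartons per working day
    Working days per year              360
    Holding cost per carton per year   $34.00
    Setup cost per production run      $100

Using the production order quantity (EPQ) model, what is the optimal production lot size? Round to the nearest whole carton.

144 cartons

Daily demand d = 2,800/360 = 7.778; p = 37; 1 − d/p = 0.78979
EPQ = √(2DS / (H(1 − d/p)))
    = √(2 × 2,800 × 100 / (34 × 0.78979)) ≈ 144.41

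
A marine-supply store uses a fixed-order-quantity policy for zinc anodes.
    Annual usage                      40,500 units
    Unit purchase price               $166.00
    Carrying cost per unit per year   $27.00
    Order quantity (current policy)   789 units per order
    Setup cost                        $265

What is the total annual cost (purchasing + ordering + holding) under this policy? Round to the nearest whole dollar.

$6,747,254

Annual ordering cost = (D/Q)·S = (40,500/789) × 265 = $13,602.66
Annual holding cost  = (Q/2)·H = (789/2) × 27 = $10,651.50
Purchase cost = D·C = 40,500 × 166 = $6,723,000.00
Total = $13,602.66 + $10,651.50 + $6,723,000.00 = $6,747,254.16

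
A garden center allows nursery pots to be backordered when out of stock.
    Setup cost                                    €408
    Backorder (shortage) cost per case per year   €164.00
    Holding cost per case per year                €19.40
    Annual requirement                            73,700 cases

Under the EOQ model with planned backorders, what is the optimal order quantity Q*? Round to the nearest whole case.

1,862 cases

Basic EOQ = √(2·73,700·408/19.4) = 1,760.670
Backorder adjustment √((H+b)/b) = √((19.4+164)/164) = 1.0575
Q* = 1,760.670 × 1.0575 ≈ 1,861.90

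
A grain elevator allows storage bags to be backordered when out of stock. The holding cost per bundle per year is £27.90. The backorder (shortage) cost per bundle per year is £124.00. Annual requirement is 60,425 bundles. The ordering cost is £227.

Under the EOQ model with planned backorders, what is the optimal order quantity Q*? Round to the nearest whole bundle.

1,097 bundles

Q* = √(2DS/H) · √((H + b)/b)
   = √(2 × 60,425 × 227 / 27.9) · √((27.9 + 124) / 124)
   = 991.595 × 1.1068 ≈ 1,097.49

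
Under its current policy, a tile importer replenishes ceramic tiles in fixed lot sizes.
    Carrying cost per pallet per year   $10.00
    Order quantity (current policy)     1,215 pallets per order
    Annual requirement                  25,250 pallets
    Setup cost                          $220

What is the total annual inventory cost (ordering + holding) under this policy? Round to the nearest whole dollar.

Orders/yr = 25,250/1,215 = 20.782; ordering cost = 20.782 × $220 = $4,572.02
Average inventory = 1,215/2 = 607.5; holding cost = 607.5 × $10 = $6,075.00
Total = $4,572.02 + $6,075.00 = $10,647.02

$10,647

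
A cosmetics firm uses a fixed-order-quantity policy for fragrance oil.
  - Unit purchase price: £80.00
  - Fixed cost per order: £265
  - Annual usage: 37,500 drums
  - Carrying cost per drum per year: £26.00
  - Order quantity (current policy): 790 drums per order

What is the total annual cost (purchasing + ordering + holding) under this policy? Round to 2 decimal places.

Annual ordering cost = (D/Q)·S = (37,500/790) × 265 = £12,579.11
Annual holding cost  = (Q/2)·H = (790/2) × 26 = £10,270.00
Purchase cost = D·C = 37,500 × 80 = £3,000,000.00
Total = £12,579.11 + £10,270.00 + £3,000,000.00 = £3,022,849.11

£3,022,849.11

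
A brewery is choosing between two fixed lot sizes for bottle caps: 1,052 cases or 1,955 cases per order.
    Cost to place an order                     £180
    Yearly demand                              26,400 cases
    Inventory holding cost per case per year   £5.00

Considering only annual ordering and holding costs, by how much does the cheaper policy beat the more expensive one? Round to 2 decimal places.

For each Q, cost = (D/Q)·S + (Q/2)·H.
TC(1,052) = (26,400/1,052)×180 + (1,052/2)×5 = £7,147.11
TC(1,955) = (26,400/1,955)×180 + (1,955/2)×5 = £7,318.19
Lots of 1,052 are cheaper by £171.08.

£171.08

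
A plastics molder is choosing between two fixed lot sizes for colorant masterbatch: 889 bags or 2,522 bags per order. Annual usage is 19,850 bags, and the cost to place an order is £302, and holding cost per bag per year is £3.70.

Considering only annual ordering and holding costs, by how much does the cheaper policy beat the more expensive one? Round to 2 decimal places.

Annual cost at Q: ordering D·S/Q plus holding Q·H/2.
TC(889) = (19,850/889)×302 + (889/2)×3.7 = £8,387.84
TC(2,522) = (19,850/2,522)×302 + (2,522/2)×3.7 = £7,042.66
Cheaper: Q = 2,522.  Difference = £1,345.18

£1,345.18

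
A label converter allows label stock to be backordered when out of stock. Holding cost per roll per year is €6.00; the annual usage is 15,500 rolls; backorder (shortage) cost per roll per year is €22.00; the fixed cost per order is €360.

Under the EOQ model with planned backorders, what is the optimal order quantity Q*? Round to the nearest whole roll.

1,539 rolls

Basic EOQ = √(2·15,500·360/6) = 1,363.818
Backorder adjustment √((H+b)/b) = √((6+22)/22) = 1.1282
Q* = 1,363.818 × 1.1282 ≈ 1,538.59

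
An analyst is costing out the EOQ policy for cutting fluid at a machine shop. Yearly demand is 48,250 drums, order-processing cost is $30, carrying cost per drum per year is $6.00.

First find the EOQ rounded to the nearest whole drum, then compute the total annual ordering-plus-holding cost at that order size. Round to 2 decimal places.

$4,167.73

Q* = √(2·D·S / H) = √(2·48,250·30 / 6) = √482,500.0 ≈ 694.62 → Q = 695 drums
Orders/yr = 48,250/695 = 69.424; ordering cost = 69.424 × $30 = $2,082.73
Average inventory = 695/2 = 347.5; holding cost = 347.5 × $6 = $2,085.00
Total = $2,082.73 + $2,085.00 = $4,167.73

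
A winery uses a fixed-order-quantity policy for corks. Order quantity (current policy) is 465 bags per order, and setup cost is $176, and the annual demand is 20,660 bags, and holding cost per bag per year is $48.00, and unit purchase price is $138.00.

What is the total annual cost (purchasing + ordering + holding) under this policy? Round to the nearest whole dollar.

Orders/yr = 20,660/465 = 44.430; ordering cost = 44.430 × $176 = $7,819.70
Average inventory = 465/2 = 232.5; holding cost = 232.5 × $48 = $11,160.00
Purchase cost = D·C = 20,660 × 138 = $2,851,080.00
Total = $7,819.70 + $11,160.00 + $2,851,080.00 = $2,870,059.70

$2,870,060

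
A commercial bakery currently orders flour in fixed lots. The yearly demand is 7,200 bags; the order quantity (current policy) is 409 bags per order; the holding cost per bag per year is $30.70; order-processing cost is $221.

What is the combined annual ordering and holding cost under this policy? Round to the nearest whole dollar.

$10,169

Orders/yr = 7,200/409 = 17.604; ordering cost = 17.604 × $221 = $3,890.46
Average inventory = 409/2 = 204.5; holding cost = 204.5 × $30.7 = $6,278.15
Total = $3,890.46 + $6,278.15 = $10,168.61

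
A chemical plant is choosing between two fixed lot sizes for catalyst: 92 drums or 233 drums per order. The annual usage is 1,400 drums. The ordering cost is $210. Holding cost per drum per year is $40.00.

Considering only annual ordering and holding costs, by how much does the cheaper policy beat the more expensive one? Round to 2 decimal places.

$886.15

Annual cost at Q: ordering D·S/Q plus holding Q·H/2.
TC(92) = (1,400/92)×210 + (92/2)×40 = $5,035.65
TC(233) = (1,400/233)×210 + (233/2)×40 = $5,921.80
Lots of 92 are cheaper by $886.15.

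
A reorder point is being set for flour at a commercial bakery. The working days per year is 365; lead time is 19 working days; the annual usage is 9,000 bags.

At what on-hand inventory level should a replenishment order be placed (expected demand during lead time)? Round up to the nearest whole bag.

Daily demand d = 9,000 / 365 = 24.658 bags/day
Demand during lead time = 24.658 × 19 = 468.49
Reorder point = 468.49 → round up

469 bags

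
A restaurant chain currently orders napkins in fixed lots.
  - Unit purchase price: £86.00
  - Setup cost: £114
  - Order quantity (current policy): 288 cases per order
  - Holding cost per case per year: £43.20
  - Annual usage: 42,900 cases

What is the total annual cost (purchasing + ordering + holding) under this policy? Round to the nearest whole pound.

Ordering: D/Q × S = 42,900/288 × £114 = £16,981.25
Holding:  Q/2 × H = 288/2 × £43.2 = £6,220.80
Purchase cost = D·C = 42,900 × 86 = £3,689,400.00
Total = £16,981.25 + £6,220.80 + £3,689,400.00 = £3,712,602.05

£3,712,602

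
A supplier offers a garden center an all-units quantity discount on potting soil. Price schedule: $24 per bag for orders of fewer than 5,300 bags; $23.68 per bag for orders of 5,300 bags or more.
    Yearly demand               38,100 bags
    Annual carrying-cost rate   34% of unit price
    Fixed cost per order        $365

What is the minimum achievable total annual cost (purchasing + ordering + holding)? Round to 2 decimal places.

H₁ = 34%×$24 = $8.1600;  H₂ = 34%×$23.68 = $8.0512
EOQ₁ = √(2×38,100×365/8.1600) = 1,846.20  (< 5,300, feasible at tier 1)
EOQ₂ = √(2×38,100×365/8.0512) = 1,858.63  (< 5,300 → use Q = 5,300 at tier-2 price)
TC(tier 1 (EOQ₁), Q≈1,846.2) = $929,465.00
TC(tier 2, Q≈5,300.0) = $926,167.55
Minimum at tier 2: $926,167.55

$926,167.55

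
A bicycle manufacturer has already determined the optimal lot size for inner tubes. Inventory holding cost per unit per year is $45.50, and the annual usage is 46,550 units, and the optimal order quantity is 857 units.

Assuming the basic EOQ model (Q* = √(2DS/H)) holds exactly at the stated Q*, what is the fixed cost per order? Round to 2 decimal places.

$358.94

From Q* = √(2DS/H) ⇒ Q*² = 2DS/H.
S = Q²H / (2D) = 857² × 45.5 / (2 × 46,550) = 358.9412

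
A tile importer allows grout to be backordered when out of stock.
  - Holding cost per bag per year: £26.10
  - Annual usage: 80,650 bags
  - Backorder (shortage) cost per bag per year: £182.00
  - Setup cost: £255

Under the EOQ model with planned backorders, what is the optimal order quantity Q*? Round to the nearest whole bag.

Basic EOQ = √(2·80,650·255/26.1) = 1,255.356
Backorder adjustment √((H+b)/b) = √((26.1+182)/182) = 1.0693
Q* = 1,255.356 × 1.0693 ≈ 1,342.35

1,342 bags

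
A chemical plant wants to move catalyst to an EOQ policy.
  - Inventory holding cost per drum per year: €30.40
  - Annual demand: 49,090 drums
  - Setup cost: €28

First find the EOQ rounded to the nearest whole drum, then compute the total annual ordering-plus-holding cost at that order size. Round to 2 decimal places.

€9,141.71

Q* = √(2·D·S / H) = √(2·49,090·28 / 30.4) = √90,428.9 ≈ 300.71 → Q = 301 drums
Ordering: D/Q × S = 49,090/301 × €28 = €4,566.51
Holding:  Q/2 × H = 301/2 × €30.4 = €4,575.20
Total = €4,566.51 + €4,575.20 = €9,141.71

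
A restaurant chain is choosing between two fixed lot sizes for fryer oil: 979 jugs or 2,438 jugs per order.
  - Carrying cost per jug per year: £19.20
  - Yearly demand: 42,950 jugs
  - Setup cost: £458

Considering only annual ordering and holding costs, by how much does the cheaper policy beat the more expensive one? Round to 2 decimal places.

For each Q, cost = (D/Q)·S + (Q/2)·H.
TC(979) = (42,950/979)×458 + (979/2)×19.2 = £29,491.45
TC(2,438) = (42,950/2,438)×458 + (2,438/2)×19.2 = £31,473.34
Cheaper: Q = 979.  Difference = £1,981.89

£1,981.89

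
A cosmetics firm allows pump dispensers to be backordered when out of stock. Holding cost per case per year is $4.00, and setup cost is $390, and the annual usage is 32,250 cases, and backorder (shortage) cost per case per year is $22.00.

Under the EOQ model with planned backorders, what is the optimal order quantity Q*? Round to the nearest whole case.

Q* = √(2DS/H) · √((H + b)/b)
   = √(2 × 32,250 × 390 / 4) · √((4 + 22) / 22)
   = 2,507.738 × 1.0871 ≈ 2,726.20

2,726 cases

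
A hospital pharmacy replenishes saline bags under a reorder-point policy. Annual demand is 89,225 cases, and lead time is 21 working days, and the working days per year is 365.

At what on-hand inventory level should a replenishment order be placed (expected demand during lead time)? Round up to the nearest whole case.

Daily demand d = 89,225 / 365 = 244.452 cases/day
Demand during lead time = 244.452 × 21 = 5,133.49
Reorder point = 5,133.49 → round up

5,134 cases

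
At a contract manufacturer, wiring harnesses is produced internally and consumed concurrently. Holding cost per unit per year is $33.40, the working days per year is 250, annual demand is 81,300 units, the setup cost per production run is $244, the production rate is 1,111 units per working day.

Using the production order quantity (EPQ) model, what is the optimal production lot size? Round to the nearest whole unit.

1,296 units

Daily demand d = 81,300/250 = 325.200; p = 1111; 1 − d/p = 0.70729
EPQ = √(2DS / (H(1 − d/p)))
    = √(2 × 81,300 × 244 / (33.4 × 0.70729)) ≈ 1,295.93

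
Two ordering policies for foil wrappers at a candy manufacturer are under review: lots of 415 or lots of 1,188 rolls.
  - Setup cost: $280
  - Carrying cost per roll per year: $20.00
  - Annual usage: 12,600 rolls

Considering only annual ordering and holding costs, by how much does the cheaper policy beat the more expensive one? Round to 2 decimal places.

$2,198.49

TC(Q) = (D/Q)S + (Q/2)H
TC(415) = (12,600/415)×280 + (415/2)×20 = $12,651.20
TC(1,188) = (12,600/1,188)×280 + (1,188/2)×20 = $14,849.70
Cheaper: Q = 415.  Difference = $2,198.49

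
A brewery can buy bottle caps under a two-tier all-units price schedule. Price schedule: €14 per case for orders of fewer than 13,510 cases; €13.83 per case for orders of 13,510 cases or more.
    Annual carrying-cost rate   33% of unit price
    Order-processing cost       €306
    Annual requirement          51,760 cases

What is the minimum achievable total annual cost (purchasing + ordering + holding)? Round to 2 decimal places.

€736,737.45

H₁ = 33%×€14 = €4.6200;  H₂ = 33%×€13.83 = €4.5639
EOQ₁ = √(2×51,760×306/4.6200) = 2,618.50  (< 13,510, feasible at tier 1)
EOQ₂ = √(2×51,760×306/4.5639) = 2,634.54  (< 13,510 → use Q = 13,510 at tier-2 price)
TC(tier 1 (EOQ₁), Q≈2,618.5) = €736,737.45
TC(tier 2, Q≈13,510.0) = €747,842.30
Minimum at tier 1 (EOQ₁): €736,737.45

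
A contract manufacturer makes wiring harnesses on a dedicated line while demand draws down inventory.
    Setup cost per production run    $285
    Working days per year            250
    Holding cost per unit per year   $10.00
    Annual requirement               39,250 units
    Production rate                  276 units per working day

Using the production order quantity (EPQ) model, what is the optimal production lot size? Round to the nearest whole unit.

2,278 units

Daily demand d = 39,250/250 = 157.000; p = 276; 1 − d/p = 0.43116
EPQ = √(2DS / (H(1 − d/p)))
    = √(2 × 39,250 × 285 / (10 × 0.43116)) ≈ 2,277.92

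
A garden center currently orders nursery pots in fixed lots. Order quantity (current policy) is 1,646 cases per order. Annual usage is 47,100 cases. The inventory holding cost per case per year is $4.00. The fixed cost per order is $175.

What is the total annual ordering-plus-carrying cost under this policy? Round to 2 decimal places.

Ordering: D/Q × S = 47,100/1,646 × $175 = $5,007.59
Holding:  Q/2 × H = 1,646/2 × $4 = $3,292.00
Total = $5,007.59 + $3,292.00 = $8,299.59

$8,299.59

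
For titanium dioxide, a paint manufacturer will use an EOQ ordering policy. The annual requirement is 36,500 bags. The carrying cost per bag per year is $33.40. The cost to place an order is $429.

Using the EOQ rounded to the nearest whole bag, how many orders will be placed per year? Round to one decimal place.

Q* = √(2·D·S / H) = √(2·36,500·429 / 33.4) = √937,634.7 ≈ 968.32 → Q = 968
N = D/Q = 36,500/968 ≈ 37.707 orders/yr

37.7 orders per year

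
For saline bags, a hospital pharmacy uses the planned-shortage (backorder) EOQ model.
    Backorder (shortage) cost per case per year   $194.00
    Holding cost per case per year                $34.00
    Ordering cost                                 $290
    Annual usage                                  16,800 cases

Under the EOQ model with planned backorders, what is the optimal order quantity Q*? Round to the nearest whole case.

Q* = √(2DS/H) · √((H + b)/b)
   = √(2 × 16,800 × 290 / 34) · √((34 + 194) / 194)
   = 535.339 × 1.0841 ≈ 580.36

580 cases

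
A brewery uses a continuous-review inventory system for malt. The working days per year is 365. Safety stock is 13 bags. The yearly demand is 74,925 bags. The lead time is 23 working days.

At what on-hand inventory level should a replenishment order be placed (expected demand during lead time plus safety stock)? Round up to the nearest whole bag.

Daily demand d = 74,925 / 365 = 205.274 bags/day
Demand during lead time = 205.274 × 23 = 4,721.30
Reorder point = 4,721.30 + 13 = 4,734.30 → round up

4,735 bags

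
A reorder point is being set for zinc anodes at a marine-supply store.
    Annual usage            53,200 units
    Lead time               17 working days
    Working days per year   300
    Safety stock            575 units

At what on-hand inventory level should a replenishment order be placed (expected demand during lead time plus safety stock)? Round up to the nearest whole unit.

3,590 units

Daily demand d = 53,200 / 300 = 177.333 units/day
Demand during lead time = 177.333 × 17 = 3,014.67
Reorder point = 3,014.67 + 575 = 3,589.67 → round up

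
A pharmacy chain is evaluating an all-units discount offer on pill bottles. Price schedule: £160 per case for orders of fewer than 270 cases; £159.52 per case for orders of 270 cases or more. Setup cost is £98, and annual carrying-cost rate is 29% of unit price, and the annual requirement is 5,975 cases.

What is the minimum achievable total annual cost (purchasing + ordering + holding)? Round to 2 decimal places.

£961,545.91

H₁ = 29%×£160 = £46.4000;  H₂ = 29%×£159.52 = £46.2608
EOQ₁ = √(2×5,975×98/46.4000) = 158.87  (< 270, feasible at tier 1)
EOQ₂ = √(2×5,975×98/46.2608) = 159.11  (< 270 → use Q = 270 at tier-2 price)
TC(tier 1 (EOQ₁), Q≈158.9) = £963,371.50
TC(tier 2, Q≈270.0) = £961,545.91
Minimum at tier 2: £961,545.91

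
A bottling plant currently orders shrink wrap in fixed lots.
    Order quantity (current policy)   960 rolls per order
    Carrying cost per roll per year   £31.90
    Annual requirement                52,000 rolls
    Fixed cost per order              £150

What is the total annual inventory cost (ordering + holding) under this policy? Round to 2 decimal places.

Orders/yr = 52,000/960 = 54.167; ordering cost = 54.167 × £150 = £8,125.00
Average inventory = 960/2 = 480; holding cost = 480 × £31.9 = £15,312.00
Total = £8,125.00 + £15,312.00 = £23,437.00

£23,437.00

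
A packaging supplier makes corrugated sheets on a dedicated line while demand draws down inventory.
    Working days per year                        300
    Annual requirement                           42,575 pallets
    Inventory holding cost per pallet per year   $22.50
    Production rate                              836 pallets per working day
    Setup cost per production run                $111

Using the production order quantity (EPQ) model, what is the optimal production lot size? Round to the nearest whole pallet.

711 pallets

Daily demand d = 42,575/300 = 141.917; p = 836; 1 − d/p = 0.83024
EPQ = √(2DS / (H(1 − d/p)))
    = √(2 × 42,575 × 111 / (22.5 × 0.83024)) ≈ 711.31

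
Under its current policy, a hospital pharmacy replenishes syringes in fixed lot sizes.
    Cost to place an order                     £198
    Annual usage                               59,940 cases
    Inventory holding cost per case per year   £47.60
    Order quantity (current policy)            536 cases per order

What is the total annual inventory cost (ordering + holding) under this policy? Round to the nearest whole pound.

£34,899

Annual ordering cost = (D/Q)·S = (59,940/536) × 198 = £22,142.01
Annual holding cost  = (Q/2)·H = (536/2) × 47.6 = £12,756.80
Total = £22,142.01 + £12,756.80 = £34,898.81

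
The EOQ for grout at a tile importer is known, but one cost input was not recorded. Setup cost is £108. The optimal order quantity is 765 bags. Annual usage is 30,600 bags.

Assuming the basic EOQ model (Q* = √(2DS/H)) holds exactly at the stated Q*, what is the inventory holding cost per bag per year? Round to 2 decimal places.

£11.29

Since Q* = (2DS/H)^½, squaring gives Q*²·H = 2DS.
H = 2DS / Q² = 2 × 30,600 × 108 / 765² = 11.2941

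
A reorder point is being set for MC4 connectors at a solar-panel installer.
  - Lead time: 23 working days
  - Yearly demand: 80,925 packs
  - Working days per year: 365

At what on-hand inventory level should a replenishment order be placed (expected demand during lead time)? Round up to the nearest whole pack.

Daily demand d = 80,925 / 365 = 221.712 packs/day
Demand during lead time = 221.712 × 23 = 5,099.38
Reorder point = 5,099.38 → round up

5,100 packs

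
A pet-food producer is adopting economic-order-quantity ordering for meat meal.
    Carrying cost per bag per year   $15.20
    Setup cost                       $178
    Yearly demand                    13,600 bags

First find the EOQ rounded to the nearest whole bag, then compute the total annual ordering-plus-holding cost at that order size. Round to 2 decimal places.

Optimal lot size Q* = (2 × 13,600 × $178 / $15.2)^½ ≈ 564.38 → Q = 564 bags
Annual ordering cost = (D/Q)·S = (13,600/564) × 178 = $4,292.20
Annual holding cost  = (Q/2)·H = (564/2) × 15.2 = $4,286.40
Total = $4,292.20 + $4,286.40 = $8,578.60

$8,578.60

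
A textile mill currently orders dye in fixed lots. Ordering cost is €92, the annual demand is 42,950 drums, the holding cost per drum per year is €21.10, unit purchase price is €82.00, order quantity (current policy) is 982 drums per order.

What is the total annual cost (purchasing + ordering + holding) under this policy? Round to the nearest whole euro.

Ordering: D/Q × S = 42,950/982 × €92 = €4,023.83
Holding:  Q/2 × H = 982/2 × €21.1 = €10,360.10
Purchase cost = D·C = 42,950 × 82 = €3,521,900.00
Total = €4,023.83 + €10,360.10 + €3,521,900.00 = €3,536,283.93

€3,536,284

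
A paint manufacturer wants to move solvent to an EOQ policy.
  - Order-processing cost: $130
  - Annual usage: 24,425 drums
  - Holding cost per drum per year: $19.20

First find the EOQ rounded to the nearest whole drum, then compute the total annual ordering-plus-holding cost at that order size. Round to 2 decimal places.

$11,042.17

Q* = √(2·D·S / H) = √(2·24,425·130 / 19.2) = √330,755.2 ≈ 575.11 → Q = 575 drums
Orders/yr = 24,425/575 = 42.478; ordering cost = 42.478 × $130 = $5,522.17
Average inventory = 575/2 = 287.5; holding cost = 287.5 × $19.2 = $5,520.00
Total = $5,522.17 + $5,520.00 = $11,042.17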